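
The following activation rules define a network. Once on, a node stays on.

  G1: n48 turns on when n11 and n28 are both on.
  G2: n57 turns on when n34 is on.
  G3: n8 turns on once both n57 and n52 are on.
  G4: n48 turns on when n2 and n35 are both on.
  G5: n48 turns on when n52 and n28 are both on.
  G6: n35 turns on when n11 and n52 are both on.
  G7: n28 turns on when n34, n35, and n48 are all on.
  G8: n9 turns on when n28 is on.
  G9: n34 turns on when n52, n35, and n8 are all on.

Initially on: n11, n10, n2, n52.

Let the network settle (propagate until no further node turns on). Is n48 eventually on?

G6: n11 and n52 on → n35 on.
G4: n2 and n35 on → n48 on.

Yes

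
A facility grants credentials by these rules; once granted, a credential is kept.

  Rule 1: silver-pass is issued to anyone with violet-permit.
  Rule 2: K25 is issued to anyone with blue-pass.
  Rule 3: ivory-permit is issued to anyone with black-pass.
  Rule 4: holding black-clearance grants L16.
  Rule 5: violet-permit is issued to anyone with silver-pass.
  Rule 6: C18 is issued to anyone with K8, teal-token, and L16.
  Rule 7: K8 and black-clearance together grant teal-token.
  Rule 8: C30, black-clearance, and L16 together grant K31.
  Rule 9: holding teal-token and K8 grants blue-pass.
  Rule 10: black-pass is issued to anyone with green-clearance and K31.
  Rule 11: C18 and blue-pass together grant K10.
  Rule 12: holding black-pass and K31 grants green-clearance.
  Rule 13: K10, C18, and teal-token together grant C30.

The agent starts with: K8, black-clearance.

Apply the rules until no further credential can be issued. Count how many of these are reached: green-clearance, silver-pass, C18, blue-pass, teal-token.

3

Holding K8 and black-clearance grants teal-token (Rule 7).
Holding black-clearance grants L16 (Rule 4).
Holding teal-token and K8 grants blue-pass (Rule 9).
Holding K8, teal-token, and L16 grants C18 (Rule 6).
green-clearance would need black-pass and K31 (Rule 12), but black-pass is never granted.
silver-pass would need violet-permit (Rule 1), but violet-permit is never granted.
C18: reached.
blue-pass: reached.
teal-token: reached.
Reached: C18, blue-pass, and teal-token — 3 of the 5.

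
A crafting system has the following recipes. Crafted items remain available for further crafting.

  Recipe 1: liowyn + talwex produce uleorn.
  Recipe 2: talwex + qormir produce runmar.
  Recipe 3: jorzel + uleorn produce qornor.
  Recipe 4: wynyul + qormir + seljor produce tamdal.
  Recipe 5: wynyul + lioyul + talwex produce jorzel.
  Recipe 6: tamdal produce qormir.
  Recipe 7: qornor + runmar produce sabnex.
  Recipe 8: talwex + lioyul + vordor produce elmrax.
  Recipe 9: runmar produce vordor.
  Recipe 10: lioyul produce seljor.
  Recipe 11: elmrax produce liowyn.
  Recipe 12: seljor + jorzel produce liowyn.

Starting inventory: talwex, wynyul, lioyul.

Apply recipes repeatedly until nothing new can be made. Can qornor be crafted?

Yes

Using Recipe 5, wynyul, lioyul, and talwex make jorzel.
Using Recipe 10, lioyul makes seljor.
Using Recipe 12, seljor and jorzel make liowyn.
Using Recipe 1, liowyn and talwex make uleorn.
Using Recipe 3, jorzel and uleorn make qornor.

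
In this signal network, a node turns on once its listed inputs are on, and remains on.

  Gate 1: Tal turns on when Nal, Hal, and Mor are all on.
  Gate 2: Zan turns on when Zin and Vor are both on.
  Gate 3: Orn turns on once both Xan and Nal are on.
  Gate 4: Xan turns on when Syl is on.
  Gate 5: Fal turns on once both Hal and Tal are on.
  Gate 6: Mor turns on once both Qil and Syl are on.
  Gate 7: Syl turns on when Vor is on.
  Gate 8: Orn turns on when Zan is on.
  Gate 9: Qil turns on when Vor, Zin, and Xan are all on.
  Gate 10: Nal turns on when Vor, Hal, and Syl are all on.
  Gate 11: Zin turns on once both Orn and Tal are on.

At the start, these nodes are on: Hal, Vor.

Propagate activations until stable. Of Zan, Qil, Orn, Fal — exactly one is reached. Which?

Gate 7: Vor on → Syl on.
Vor, Hal, and Syl are on, so Nal turns on (Gate 10).
Gate 4: Syl on → Xan on.
Gate 3: Xan and Nal on → Orn on.
Qil would need Vor, Zin, and Xan (Gate 9), but Zin never turns on. Zan would need Zin and Vor (Gate 2), but Zin never turns on. Fal would need Hal and Tal (Gate 5), but Tal never turns on.

Orn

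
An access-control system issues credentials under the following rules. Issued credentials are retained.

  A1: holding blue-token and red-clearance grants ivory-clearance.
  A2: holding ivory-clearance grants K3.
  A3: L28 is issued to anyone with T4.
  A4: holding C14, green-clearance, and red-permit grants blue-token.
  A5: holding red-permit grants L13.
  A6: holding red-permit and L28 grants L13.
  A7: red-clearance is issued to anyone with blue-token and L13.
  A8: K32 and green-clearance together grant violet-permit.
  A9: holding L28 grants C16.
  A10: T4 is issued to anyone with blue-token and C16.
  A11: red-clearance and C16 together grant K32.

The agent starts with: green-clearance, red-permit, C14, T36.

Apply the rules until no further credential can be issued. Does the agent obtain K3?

Holding red-permit grants L13 (A5).
Holding C14, green-clearance, and red-permit grants blue-token (A4).
Holding blue-token and L13 grants red-clearance (A7).
Holding blue-token and red-clearance grants ivory-clearance (A1).
Holding ivory-clearance grants K3 (A2).

Yes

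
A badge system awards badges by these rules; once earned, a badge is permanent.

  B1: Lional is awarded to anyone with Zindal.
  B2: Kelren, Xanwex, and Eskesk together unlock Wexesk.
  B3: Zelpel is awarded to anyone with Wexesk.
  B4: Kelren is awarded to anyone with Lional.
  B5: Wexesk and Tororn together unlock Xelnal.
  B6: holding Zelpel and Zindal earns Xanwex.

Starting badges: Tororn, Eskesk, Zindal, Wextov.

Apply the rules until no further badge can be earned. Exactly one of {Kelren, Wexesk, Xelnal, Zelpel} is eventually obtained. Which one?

Kelren

With Zindal, Lional is earned (B1).
With Lional, Kelren is earned (B4).
Zelpel would need Wexesk (B3), but Wexesk is never earned. Wexesk would need Kelren, Xanwex, and Eskesk (B2), but Xanwex is never earned. Xelnal would need Wexesk and Tororn (B5), but Wexesk is never earned.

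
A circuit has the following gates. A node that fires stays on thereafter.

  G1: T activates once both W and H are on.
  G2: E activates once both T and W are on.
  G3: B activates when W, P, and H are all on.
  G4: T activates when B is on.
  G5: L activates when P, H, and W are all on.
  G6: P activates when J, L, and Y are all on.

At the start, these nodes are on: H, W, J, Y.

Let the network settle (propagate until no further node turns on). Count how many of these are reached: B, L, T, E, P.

G1: W and H on → T on.
G2: T and W on → E on.
B would need W, P, and H (G3), but P never turns on.
L would need P, H, and W (G5), but P never turns on.
T: reached.
E: reached.
P would need J, L, and Y (G6), but L never turns on.
Reached: T and E — 2 of the 5.

2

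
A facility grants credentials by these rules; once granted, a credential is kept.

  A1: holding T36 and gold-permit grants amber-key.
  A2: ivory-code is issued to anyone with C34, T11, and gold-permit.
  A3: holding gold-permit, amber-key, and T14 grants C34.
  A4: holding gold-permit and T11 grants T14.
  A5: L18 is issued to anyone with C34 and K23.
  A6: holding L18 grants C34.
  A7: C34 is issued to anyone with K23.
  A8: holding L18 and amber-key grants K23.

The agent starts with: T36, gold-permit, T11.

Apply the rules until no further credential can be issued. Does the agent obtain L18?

L18 would need C34 and K23 (A5), but K23 is never granted.

No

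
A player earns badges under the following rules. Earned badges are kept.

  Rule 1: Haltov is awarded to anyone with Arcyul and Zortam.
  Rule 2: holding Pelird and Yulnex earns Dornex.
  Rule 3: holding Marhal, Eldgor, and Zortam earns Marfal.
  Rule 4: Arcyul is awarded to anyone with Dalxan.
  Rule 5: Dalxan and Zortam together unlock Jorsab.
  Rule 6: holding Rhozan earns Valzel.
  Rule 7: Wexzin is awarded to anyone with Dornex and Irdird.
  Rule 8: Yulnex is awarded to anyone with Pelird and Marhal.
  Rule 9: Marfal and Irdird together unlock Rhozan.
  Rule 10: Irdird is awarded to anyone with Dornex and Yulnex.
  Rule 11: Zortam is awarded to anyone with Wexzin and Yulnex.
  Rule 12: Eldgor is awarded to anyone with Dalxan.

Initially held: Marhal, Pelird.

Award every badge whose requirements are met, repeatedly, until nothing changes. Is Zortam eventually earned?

Yes

With Pelird and Marhal, Yulnex is earned (Rule 8).
With Pelird and Yulnex, Dornex is earned (Rule 2).
With Dornex and Yulnex, Irdird is earned (Rule 10).
With Dornex and Irdird, Wexzin is earned (Rule 7).
With Wexzin and Yulnex, Zortam is earned (Rule 11).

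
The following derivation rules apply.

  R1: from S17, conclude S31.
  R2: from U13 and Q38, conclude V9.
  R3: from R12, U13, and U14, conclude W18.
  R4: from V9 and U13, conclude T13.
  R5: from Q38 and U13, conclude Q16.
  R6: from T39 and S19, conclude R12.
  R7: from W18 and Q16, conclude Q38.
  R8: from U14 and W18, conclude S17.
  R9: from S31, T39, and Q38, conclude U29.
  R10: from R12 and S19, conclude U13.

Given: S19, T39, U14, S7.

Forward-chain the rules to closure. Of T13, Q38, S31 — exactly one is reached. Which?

S31

From T39 and S19, R6 gives R12.
R12 and S19 hold, so U13 follows (R10).
R12, U13, and U14 hold, so W18 follows (R3).
From U14 and W18, R8 gives S17.
From S17, R1 gives S31.
T13 would need V9 and U13 (R4), but V9 is never established. Q38 would need W18 and Q16 (R7), but Q16 is never established.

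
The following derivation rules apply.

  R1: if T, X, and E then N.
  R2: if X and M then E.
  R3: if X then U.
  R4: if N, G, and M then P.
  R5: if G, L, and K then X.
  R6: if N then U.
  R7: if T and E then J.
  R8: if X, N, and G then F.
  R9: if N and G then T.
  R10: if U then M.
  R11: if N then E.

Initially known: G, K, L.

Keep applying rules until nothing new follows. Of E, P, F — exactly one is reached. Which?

G, L, and K hold, so X follows (R5).
From X, R3 gives U.
U holds, so M follows (R10).
X and M hold, so E follows (R2).
P would need N, G, and M (R4), but N is never established. F would need X, N, and G (R8), but N is never established.

E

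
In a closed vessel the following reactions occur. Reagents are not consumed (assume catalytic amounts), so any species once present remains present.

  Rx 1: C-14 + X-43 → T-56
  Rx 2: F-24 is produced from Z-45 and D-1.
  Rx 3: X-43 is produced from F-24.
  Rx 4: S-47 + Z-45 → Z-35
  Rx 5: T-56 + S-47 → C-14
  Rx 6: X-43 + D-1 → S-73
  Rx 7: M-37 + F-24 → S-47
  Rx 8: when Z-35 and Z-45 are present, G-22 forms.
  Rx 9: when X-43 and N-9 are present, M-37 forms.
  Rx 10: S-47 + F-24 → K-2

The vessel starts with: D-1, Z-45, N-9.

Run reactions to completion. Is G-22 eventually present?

Yes

Z-45 and D-1 present → F-24 forms (Rx 2).
F-24 present → X-43 forms (Rx 3).
X-43 and N-9 present → M-37 forms (Rx 9).
M-37 and F-24 present → S-47 forms (Rx 7).
S-47 and Z-45 present → Z-35 forms (Rx 4).
Z-35 and Z-45 present → G-22 forms (Rx 8).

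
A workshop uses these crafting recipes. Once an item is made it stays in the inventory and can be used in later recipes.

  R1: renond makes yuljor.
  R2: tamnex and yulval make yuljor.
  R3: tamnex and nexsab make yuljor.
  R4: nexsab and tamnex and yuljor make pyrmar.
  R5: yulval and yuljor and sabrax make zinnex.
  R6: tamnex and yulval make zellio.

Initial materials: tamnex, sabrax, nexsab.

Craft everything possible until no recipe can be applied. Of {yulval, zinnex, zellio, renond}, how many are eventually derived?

0

No rule produces yulval, and it is not given.
zinnex would need yulval, yuljor, and sabrax (R5), but yulval is never obtained.
zellio would need tamnex and yulval (R6), but yulval is never obtained.
No rule produces renond, and it is not given.
None of the 4 are reached.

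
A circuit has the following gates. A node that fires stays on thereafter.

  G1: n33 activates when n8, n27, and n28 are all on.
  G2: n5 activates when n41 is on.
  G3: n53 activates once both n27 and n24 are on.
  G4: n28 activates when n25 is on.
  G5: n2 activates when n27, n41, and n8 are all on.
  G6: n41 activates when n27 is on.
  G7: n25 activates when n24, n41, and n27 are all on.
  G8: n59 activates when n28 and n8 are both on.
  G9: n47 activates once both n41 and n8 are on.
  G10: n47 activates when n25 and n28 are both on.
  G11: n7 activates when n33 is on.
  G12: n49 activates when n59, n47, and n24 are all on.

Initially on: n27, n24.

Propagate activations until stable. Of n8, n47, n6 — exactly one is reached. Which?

n47

n27 is on, so n41 activates (G6).
G7: n24, n41, and n27 on → n25 on.
n25 is on, so n28 activates (G4).
n25 and n28 are on, so n47 activates (G10).
No rule produces n8, and it is not given. No rule produces n6, and it is not given.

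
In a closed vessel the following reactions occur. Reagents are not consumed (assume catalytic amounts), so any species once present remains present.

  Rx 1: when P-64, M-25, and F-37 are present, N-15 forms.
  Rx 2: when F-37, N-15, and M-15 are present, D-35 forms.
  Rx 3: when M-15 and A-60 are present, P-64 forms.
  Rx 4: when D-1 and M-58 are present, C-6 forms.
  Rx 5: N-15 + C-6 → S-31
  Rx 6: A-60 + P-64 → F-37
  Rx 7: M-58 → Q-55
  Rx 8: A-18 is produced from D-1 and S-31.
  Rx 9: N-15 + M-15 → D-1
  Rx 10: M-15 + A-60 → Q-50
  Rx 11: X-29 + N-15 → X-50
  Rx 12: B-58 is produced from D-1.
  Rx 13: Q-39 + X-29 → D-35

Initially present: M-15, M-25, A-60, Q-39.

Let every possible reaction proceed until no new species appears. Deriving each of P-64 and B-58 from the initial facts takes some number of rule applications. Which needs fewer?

P-64: M-15 and A-60 present → P-64 forms (Rx 3). [1 rule application]
B-58: M-15 and A-60 present → P-64 forms (Rx 3). A-60 and P-64 present → F-37 forms (Rx 6). P-64, M-25, and F-37 present → N-15 forms (Rx 1). N-15 and M-15 present → D-1 forms (Rx 9). D-1 present → B-58 forms (Rx 12). [5 rule applications]
P-64 needs fewer.

P-64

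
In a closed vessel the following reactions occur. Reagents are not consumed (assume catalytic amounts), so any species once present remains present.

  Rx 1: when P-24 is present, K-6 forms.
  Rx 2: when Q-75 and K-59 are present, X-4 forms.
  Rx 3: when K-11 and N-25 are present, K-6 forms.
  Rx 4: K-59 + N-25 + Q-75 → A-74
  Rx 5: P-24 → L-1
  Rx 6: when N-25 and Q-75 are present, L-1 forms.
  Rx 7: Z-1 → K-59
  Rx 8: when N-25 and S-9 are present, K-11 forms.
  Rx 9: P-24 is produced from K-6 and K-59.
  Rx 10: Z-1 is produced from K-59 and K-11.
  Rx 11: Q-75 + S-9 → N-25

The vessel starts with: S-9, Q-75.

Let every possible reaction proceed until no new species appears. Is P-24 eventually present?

P-24 would need K-6 and K-59 (Rx 9), but K-59 never forms.

No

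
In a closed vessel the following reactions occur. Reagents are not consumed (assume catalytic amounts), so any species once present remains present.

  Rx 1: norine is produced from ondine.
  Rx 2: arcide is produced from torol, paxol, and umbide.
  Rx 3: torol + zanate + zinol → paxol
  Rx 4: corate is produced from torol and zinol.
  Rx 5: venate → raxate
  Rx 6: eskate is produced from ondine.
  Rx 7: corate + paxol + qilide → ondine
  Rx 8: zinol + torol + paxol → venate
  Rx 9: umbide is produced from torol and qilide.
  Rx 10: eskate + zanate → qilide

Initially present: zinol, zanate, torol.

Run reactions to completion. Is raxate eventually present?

torol, zanate, and zinol present → paxol forms (Rx 3).
zinol, torol, and paxol present → venate forms (Rx 8).
venate present → raxate forms (Rx 5).

Yes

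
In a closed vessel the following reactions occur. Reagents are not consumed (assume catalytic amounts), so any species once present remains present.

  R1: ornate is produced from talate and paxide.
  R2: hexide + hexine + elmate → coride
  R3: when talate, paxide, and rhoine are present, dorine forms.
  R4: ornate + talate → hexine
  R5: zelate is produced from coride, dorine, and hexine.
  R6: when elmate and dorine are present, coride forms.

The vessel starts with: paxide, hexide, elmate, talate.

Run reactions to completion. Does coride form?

Yes

talate and paxide present → ornate forms (R1).
ornate and talate present → hexine forms (R4).
hexide, hexine, and elmate present → coride forms (R2).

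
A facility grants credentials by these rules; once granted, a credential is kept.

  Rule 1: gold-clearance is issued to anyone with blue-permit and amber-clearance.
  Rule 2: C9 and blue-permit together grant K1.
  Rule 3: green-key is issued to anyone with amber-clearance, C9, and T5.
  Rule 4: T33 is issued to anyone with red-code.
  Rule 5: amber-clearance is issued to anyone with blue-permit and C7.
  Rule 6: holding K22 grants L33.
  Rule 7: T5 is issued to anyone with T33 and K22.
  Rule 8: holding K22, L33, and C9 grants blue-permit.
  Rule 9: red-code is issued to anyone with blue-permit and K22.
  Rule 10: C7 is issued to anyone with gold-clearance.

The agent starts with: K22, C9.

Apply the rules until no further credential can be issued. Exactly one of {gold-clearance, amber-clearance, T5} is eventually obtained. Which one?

Holding K22 grants L33 (Rule 6).
Holding K22, L33, and C9 grants blue-permit (Rule 8).
Holding blue-permit and K22 grants red-code (Rule 9).
Holding red-code grants T33 (Rule 4).
Holding T33 and K22 grants T5 (Rule 7).
amber-clearance would need blue-permit and C7 (Rule 5), but C7 is never granted. gold-clearance would need blue-permit and amber-clearance (Rule 1), but amber-clearance is never granted.

T5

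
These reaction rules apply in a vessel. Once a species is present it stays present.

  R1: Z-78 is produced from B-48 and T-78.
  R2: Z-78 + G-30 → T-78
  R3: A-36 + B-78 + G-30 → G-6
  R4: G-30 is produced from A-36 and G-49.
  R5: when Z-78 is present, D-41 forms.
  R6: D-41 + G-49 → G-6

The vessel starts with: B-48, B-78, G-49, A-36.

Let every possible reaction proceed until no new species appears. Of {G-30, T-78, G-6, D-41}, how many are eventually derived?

A-36 and G-49 present → G-30 forms (R4).
A-36, B-78, and G-30 present → G-6 forms (R3).
G-30: reached.
T-78 would need Z-78 and G-30 (R2), but Z-78 never forms.
G-6: reached.
D-41 would need Z-78 (R5), but Z-78 never forms.
Reached: G-30 and G-6 — 2 of the 4.

2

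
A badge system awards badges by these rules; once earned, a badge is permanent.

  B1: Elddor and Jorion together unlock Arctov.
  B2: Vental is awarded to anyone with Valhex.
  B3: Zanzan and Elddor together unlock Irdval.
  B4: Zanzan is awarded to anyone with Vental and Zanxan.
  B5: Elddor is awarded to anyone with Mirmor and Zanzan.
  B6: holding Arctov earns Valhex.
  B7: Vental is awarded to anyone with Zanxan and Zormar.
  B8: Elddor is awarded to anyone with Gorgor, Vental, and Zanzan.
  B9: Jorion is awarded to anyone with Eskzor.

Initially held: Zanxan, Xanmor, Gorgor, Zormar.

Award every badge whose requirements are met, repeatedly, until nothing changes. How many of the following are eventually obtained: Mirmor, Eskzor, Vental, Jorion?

1

With Zanxan and Zormar, Vental is earned (B7).
No rule produces Mirmor, and it is not given.
No rule produces Eskzor, and it is not given.
Vental: reached.
Jorion would need Eskzor (B9), but Eskzor is never earned.
Reached: Vental — 1 of the 4.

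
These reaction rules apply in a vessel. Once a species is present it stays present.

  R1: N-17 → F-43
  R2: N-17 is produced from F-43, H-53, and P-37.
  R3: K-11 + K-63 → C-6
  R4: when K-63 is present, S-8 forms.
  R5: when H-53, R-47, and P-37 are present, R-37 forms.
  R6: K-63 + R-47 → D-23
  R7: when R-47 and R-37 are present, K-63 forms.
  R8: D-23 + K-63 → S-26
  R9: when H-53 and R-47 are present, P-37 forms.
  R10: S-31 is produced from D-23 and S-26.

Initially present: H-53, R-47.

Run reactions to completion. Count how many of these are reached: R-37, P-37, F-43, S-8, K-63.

H-53 and R-47 present → P-37 forms (R9).
H-53, R-47, and P-37 present → R-37 forms (R5).
R-47 and R-37 present → K-63 forms (R7).
K-63 present → S-8 forms (R4).
R-37: reached.
P-37: reached.
F-43 would need N-17 (R1), but N-17 never forms.
S-8: reached.
K-63: reached.
Reached: R-37, P-37, S-8, and K-63 — 4 of the 5.

4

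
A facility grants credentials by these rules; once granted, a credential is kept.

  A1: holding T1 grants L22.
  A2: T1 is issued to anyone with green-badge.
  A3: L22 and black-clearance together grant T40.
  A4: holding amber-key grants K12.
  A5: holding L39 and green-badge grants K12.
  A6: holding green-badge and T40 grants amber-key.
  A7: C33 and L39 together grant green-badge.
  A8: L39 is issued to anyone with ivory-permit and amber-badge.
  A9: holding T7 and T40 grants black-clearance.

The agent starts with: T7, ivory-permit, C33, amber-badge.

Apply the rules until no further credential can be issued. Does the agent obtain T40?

T40 would need L22 and black-clearance (A3), but black-clearance is never granted.

No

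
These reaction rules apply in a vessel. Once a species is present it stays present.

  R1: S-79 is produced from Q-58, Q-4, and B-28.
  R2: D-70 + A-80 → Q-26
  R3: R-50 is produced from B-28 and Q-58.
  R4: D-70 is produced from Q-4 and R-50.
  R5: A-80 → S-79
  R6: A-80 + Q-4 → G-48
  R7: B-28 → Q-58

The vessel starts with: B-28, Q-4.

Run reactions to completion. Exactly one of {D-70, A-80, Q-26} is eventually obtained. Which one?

B-28 present → Q-58 forms (R7).
B-28 and Q-58 present → R-50 forms (R3).
Q-4 and R-50 present → D-70 forms (R4).
No rule produces A-80, and it is not given. Q-26 would need D-70 and A-80 (R2), but A-80 never forms.

D-70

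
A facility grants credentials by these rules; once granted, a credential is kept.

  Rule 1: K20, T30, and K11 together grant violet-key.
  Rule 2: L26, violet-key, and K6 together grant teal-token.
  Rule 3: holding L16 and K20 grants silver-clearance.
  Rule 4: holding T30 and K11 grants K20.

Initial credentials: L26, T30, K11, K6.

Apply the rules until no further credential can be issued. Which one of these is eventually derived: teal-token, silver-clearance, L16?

teal-token

Holding T30 and K11 grants K20 (Rule 4).
Holding K20, T30, and K11 grants violet-key (Rule 1).
Holding L26, violet-key, and K6 grants teal-token (Rule 2).
No rule produces L16, and it is not given. silver-clearance would need L16 and K20 (Rule 3), but L16 is never granted.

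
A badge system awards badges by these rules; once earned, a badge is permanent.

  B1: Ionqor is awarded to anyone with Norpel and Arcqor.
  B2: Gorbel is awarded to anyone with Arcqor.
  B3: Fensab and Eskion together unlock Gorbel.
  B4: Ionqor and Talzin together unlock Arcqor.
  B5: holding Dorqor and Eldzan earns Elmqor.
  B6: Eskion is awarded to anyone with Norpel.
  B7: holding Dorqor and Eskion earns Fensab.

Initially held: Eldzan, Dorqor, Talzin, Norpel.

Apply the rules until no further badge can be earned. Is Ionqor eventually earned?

No

Ionqor would need Norpel and Arcqor (B1), but Arcqor is never earned.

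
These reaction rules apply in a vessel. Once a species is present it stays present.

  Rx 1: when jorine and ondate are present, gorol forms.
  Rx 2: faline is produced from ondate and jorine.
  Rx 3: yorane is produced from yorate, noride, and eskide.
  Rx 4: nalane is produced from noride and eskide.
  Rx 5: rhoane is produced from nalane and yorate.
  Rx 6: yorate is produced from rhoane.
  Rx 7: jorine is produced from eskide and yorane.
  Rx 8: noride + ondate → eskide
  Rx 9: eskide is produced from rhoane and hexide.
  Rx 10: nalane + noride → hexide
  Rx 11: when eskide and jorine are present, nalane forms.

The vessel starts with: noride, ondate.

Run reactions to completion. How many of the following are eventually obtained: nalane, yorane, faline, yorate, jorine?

noride and ondate present → eskide forms (Rx 8).
noride and eskide present → nalane forms (Rx 4).
nalane: reached.
yorane would need yorate, noride, and eskide (Rx 3), but yorate never forms.
faline would need ondate and jorine (Rx 2), but jorine never forms.
yorate would need rhoane (Rx 6), but rhoane never forms.
jorine would need eskide and yorane (Rx 7), but yorane never forms.
Reached: nalane — 1 of the 5.

1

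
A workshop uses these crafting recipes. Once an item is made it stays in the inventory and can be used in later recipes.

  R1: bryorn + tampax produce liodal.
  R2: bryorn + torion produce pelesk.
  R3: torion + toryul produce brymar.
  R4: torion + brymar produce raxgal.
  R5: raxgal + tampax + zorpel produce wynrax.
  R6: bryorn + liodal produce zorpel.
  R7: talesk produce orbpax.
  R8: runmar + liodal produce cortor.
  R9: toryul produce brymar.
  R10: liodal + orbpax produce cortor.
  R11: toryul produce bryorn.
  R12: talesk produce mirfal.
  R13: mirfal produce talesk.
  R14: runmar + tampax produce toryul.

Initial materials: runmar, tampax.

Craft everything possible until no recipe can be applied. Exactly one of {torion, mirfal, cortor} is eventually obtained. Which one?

cortor

Using R14, runmar and tampax make toryul.
toryul → bryorn (R11).
Using R1, bryorn and tampax make liodal.
Using R8, runmar and liodal make cortor.
mirfal would need talesk (R12), but talesk is never obtained. No rule produces torion, and it is not given.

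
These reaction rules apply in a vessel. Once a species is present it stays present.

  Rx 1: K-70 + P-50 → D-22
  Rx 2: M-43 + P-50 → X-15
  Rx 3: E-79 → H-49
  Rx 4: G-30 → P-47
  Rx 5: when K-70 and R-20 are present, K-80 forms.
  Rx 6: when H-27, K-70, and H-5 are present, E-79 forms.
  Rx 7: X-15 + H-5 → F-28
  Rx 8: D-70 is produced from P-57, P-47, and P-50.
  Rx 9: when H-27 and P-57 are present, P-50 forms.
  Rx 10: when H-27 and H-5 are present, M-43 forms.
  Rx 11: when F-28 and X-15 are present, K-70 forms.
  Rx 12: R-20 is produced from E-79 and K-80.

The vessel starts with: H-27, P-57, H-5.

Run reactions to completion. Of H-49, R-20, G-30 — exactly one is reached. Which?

H-49

H-27 and H-5 present → M-43 forms (Rx 10).
H-27 and P-57 present → P-50 forms (Rx 9).
M-43 and P-50 present → X-15 forms (Rx 2).
X-15 and H-5 present → F-28 forms (Rx 7).
F-28 and X-15 present → K-70 forms (Rx 11).
H-27, K-70, and H-5 present → E-79 forms (Rx 6).
E-79 present → H-49 forms (Rx 3).
R-20 would need E-79 and K-80 (Rx 12), but K-80 never forms. No rule produces G-30, and it is not given.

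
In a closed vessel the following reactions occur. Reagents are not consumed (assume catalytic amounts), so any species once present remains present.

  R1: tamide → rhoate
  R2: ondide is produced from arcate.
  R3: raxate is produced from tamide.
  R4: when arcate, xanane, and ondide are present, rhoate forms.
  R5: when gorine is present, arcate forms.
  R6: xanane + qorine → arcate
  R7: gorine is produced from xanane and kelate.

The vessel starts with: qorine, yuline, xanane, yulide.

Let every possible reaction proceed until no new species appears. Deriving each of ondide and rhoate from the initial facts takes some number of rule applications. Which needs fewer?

ondide

ondide: xanane and qorine present → arcate forms (R6). arcate present → ondide forms (R2). [2 rule applications]
rhoate: xanane and qorine present → arcate forms (R6). arcate present → ondide forms (R2). arcate, xanane, and ondide present → rhoate forms (R4). [3 rule applications]
ondide needs fewer.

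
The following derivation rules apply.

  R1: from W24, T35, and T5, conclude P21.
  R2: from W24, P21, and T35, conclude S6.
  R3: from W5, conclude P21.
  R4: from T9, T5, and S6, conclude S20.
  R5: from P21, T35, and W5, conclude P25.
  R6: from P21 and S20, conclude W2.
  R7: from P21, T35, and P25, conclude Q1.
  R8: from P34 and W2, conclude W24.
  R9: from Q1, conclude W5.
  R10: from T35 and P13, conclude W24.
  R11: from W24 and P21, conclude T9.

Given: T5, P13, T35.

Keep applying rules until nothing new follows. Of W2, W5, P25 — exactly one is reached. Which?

T35 and P13 hold, so W24 follows (R10).
From W24, T35, and T5, R1 gives P21.
From W24, P21, and T35, R2 gives S6.
W24 and P21 hold, so T9 follows (R11).
T9, T5, and S6 hold, so S20 follows (R4).
From P21 and S20, R6 gives W2.
W5 would need Q1 (R9), but Q1 is never established. P25 would need P21, T35, and W5 (R5), but W5 is never established.

W2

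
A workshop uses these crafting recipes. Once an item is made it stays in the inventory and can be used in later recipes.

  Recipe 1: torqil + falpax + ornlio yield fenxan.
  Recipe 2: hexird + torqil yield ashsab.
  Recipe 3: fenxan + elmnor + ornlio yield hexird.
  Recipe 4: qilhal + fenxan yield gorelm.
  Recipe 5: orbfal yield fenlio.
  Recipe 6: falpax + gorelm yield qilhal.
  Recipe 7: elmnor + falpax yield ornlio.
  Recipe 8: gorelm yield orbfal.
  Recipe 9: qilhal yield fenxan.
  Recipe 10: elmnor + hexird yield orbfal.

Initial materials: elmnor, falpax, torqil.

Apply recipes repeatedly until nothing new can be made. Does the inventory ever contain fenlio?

Yes

Using Recipe 7, elmnor and falpax make ornlio.
Using Recipe 1, torqil, falpax, and ornlio make fenxan.
Using Recipe 3, fenxan, elmnor, and ornlio make hexird.
Using Recipe 10, elmnor and hexird make orbfal.
Using Recipe 5, orbfal makes fenlio.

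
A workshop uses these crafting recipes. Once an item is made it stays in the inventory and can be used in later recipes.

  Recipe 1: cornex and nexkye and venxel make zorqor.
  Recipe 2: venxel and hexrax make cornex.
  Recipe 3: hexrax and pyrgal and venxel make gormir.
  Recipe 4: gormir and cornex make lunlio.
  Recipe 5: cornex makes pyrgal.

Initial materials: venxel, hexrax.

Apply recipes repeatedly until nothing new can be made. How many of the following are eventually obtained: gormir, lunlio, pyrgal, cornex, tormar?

4

Using Recipe 2, venxel and hexrax make cornex.
Using Recipe 5, cornex makes pyrgal.
Using Recipe 3, hexrax, pyrgal, and venxel make gormir.
Using Recipe 4, gormir and cornex make lunlio.
gormir: reached.
lunlio: reached.
pyrgal: reached.
cornex: reached.
No rule produces tormar, and it is not given.
Reached: gormir, lunlio, pyrgal, and cornex — 4 of the 5.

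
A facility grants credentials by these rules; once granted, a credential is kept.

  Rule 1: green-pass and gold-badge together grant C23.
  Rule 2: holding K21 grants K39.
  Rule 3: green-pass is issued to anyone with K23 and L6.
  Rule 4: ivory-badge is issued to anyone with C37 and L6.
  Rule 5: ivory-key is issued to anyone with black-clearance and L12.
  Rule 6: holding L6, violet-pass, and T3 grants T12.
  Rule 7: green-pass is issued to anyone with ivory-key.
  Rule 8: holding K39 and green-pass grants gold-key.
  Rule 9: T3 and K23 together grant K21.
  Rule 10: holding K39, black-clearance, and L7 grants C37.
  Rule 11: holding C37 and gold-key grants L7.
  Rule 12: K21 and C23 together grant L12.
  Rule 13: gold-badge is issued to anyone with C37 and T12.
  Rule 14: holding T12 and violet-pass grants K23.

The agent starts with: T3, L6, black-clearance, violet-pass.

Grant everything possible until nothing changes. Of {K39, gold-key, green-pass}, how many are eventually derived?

3

Holding L6, violet-pass, and T3 grants T12 (Rule 6).
Holding T12 and violet-pass grants K23 (Rule 14).
Holding T3 and K23 grants K21 (Rule 9).
Holding K23 and L6 grants green-pass (Rule 3).
Holding K21 grants K39 (Rule 2).
Holding K39 and green-pass grants gold-key (Rule 8).
K39: reached.
gold-key: reached.
green-pass: reached.
All 3 are reached.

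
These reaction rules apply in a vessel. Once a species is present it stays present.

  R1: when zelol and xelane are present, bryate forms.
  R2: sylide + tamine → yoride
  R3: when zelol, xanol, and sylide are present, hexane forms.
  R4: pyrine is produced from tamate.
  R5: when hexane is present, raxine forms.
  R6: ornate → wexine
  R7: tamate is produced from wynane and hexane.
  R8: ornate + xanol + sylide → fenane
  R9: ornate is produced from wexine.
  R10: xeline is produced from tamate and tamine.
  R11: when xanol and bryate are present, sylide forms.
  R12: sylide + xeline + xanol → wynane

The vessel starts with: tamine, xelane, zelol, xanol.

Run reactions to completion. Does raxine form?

zelol and xelane present → bryate forms (R1).
xanol and bryate present → sylide forms (R11).
zelol, xanol, and sylide present → hexane forms (R3).
hexane present → raxine forms (R5).

Yes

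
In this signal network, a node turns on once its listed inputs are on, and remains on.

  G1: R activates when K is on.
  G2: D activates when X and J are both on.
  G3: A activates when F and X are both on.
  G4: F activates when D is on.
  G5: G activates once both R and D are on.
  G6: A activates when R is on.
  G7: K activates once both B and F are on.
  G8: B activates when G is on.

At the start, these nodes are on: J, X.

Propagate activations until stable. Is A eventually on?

Yes

X and J are on, so D activates (G2).
G4: D on → F on.
F and X are on, so A activates (G3).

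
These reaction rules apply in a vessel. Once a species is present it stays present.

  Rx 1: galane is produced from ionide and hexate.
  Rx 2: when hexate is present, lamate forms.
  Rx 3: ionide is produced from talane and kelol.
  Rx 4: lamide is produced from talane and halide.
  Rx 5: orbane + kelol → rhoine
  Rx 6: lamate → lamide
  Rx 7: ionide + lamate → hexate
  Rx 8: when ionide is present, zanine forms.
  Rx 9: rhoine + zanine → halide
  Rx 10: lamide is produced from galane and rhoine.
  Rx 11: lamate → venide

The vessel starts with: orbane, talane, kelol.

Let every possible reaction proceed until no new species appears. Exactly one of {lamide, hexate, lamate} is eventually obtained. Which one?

lamide

orbane and kelol present → rhoine forms (Rx 5).
talane and kelol present → ionide forms (Rx 3).
ionide present → zanine forms (Rx 8).
rhoine and zanine present → halide forms (Rx 9).
talane and halide present → lamide forms (Rx 4).
lamate would need hexate (Rx 2), but hexate never forms. hexate would need ionide and lamate (Rx 7), but lamate never forms.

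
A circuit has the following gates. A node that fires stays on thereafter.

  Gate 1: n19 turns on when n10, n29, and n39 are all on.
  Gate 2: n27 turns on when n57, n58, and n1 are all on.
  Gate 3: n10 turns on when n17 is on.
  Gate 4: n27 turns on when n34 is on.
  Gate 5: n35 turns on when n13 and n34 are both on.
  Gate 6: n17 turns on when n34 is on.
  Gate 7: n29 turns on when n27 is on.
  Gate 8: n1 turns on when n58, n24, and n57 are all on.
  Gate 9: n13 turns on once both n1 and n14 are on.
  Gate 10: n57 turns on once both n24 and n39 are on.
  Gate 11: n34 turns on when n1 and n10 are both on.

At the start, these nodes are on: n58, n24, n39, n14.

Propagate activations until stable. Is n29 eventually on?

Yes

n24 and n39 are on, so n57 turns on (Gate 10).
n58, n24, and n57 are on, so n1 turns on (Gate 8).
Gate 2: n57, n58, and n1 on → n27 on.
n27 is on, so n29 turns on (Gate 7).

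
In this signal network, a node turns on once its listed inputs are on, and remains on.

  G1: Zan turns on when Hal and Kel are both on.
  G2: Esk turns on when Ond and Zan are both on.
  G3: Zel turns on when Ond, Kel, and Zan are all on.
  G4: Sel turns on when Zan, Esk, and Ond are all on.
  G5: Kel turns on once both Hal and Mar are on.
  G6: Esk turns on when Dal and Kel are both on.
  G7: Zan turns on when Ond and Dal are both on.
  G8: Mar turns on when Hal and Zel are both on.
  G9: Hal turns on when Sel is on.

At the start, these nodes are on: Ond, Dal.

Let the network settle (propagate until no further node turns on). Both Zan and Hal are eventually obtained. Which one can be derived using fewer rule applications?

Zan

Zan: G7: Ond and Dal on → Zan on. [1 rule application]
Hal: Ond and Dal are on, so Zan turns on (G7). G2: Ond and Zan on → Esk on. G4: Zan, Esk, and Ond on → Sel on. G9: Sel on → Hal on. [4 rule applications]
Zan needs fewer.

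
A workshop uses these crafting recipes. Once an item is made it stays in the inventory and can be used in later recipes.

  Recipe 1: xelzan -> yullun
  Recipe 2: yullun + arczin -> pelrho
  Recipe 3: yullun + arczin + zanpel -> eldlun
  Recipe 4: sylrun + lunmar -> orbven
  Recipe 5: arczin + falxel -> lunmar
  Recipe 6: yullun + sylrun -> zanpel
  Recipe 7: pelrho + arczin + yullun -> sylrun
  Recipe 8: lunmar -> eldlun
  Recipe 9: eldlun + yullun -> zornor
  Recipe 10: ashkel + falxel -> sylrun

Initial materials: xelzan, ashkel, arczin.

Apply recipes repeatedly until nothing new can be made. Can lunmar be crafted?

lunmar would need arczin and falxel (Recipe 5), but falxel is never obtained.

No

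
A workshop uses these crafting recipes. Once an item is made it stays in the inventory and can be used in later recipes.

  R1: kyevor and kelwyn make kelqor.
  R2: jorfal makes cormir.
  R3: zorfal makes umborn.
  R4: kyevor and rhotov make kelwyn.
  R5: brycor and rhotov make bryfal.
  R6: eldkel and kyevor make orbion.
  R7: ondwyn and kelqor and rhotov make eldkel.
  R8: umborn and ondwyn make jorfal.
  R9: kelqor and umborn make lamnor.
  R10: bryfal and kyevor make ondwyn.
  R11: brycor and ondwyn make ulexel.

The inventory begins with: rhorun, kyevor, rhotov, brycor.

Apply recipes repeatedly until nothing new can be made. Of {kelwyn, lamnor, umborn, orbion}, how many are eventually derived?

2

Using R4, kyevor and rhotov make kelwyn.
brycor and rhotov → bryfal (R5).
Using R10, bryfal and kyevor make ondwyn.
kyevor and kelwyn → kelqor (R1).
Using R7, ondwyn, kelqor, and rhotov make eldkel.
Using R6, eldkel and kyevor make orbion.
kelwyn: reached.
lamnor would need kelqor and umborn (R9), but umborn is never obtained.
umborn would need zorfal (R3), but zorfal is never obtained.
orbion: reached.
Reached: kelwyn and orbion — 2 of the 4.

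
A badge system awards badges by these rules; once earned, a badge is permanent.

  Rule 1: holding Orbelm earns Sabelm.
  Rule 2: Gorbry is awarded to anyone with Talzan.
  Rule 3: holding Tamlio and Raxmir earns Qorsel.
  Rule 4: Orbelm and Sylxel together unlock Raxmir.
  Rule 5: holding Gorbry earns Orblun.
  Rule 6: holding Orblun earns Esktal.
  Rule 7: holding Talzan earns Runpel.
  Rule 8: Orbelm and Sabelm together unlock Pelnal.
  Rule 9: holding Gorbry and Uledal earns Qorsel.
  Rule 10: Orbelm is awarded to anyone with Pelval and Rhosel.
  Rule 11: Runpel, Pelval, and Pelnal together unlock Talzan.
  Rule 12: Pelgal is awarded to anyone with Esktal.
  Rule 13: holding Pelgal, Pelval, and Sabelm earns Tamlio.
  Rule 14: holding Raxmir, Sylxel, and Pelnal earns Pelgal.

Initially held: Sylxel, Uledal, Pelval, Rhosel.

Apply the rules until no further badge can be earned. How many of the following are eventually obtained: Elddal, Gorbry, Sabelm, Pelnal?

With Pelval and Rhosel, Orbelm is earned (Rule 10).
With Orbelm, Sabelm is earned (Rule 1).
With Orbelm and Sabelm, Pelnal is earned (Rule 8).
No rule produces Elddal, and it is not given.
Gorbry would need Talzan (Rule 2), but Talzan is never earned.
Sabelm: reached.
Pelnal: reached.
Reached: Sabelm and Pelnal — 2 of the 4.

2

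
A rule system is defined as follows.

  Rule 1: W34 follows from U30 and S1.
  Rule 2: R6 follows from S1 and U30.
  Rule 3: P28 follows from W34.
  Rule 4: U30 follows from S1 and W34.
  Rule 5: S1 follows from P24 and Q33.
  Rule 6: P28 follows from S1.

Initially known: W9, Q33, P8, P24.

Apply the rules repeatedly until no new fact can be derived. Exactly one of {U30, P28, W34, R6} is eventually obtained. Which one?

P24 and Q33 hold, so S1 follows (Rule 5).
From S1, Rule 6 gives P28.
W34 would need U30 and S1 (Rule 1), but U30 is never established. R6 would need S1 and U30 (Rule 2), but U30 is never established. U30 would need S1 and W34 (Rule 4), but W34 is never established.

P28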